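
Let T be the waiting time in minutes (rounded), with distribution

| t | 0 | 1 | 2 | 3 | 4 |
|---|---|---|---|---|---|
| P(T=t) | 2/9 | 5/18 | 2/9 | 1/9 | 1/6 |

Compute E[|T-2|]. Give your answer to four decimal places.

E[|T-2|] = Σ |t-2|·P(T=t)
 = 2·2/9 + 1·5/18 + 0·2/9 + 1·1/9 + 2·1/6
 = 4/9 + 5/18 + 0 + 1/9 + 1/3
 = 7/6

1.1667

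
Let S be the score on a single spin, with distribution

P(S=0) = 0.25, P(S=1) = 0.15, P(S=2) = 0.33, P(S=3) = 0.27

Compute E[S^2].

3.9

E[S^2] = Σ s^2·P(S=s)
 = 0·0.25 + 1·0.15 + 4·0.33 + 9·0.27
 = 0 + 0.15 + 1.32 + 2.43
 = 3.9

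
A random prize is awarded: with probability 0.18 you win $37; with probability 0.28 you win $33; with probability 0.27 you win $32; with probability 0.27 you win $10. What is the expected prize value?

27.24

E[payout] = 37·0.18 + 33·0.28 + 32·0.27 + 10·0.27
 = 6.66 + 9.24 + 8.64 + 2.7
 = 27.24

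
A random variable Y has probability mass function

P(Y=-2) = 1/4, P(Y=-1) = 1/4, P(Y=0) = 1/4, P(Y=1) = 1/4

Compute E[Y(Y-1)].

E[Y(Y-1)] = Σ y(y-1)·P(Y=y)
 = 6·1/4 + 2·1/4 + 0·1/4 + 0·1/4
 = 3/2 + 1/2 + 0 + 0
 = 2

2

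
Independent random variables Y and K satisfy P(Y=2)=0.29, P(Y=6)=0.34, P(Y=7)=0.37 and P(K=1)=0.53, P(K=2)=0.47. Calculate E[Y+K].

6.68

E[Y+K] = Σ_y Σ_k (y+k) · P(Y=y)P(K=k)
 = 3·0.1537 + 4·0.1363 + 7·0.1802 + 8·0.1598 + 8·0.1961 + 9·0.1739
 = 0.4611 + 0.5452 + 1.2614 + 1.2784 + 1.5688 + 1.5651
 = 6.68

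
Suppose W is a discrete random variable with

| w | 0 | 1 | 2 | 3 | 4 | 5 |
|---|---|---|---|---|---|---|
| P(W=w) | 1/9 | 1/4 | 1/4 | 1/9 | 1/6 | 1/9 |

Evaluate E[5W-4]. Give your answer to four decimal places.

E[5W-4] = Σ (5w-4)·P(W=w)
 = (-4)·1/9 + 1·1/4 + 6·1/4 + 11·1/9 + 16·1/6 + 21·1/9
 = (-4/9) + 1/4 + 3/2 + 11/9 + 8/3 + 7/3
 = 271/36

7.5278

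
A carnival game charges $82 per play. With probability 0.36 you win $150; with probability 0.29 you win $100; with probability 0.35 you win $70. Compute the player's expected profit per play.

E[payout] = 150·0.36 + 100·0.29 + 70·0.35
 = 54 + 29 + 24.5
 = 107.5
Net = 107.5 - 82 = 25.5

25.5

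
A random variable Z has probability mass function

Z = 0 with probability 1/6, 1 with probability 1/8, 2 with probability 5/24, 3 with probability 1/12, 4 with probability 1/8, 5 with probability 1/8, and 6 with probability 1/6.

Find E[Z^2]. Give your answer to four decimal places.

12.8333

E[Z^2] = Σ z^2·P(Z=z)
 = 0·1/6 + 1·1/8 + 4·5/24 + 9·1/12 + 16·1/8 + 25·1/8 + 36·1/6
 = 0 + 1/8 + 5/6 + 3/4 + 2 + 25/8 + 6
 = 77/6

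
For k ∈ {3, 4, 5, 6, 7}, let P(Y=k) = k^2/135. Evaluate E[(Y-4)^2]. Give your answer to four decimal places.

E[(Y-4)^2] = Σ (y-4)^2·P(Y=y)
 = 1·1/15 + 0·16/135 + 1·5/27 + 4·4/15 + 9·49/135
 = 1/15 + 0 + 5/27 + 16/15 + 49/15
 = 619/135

4.5852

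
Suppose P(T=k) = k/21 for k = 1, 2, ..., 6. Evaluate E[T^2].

21

E[T^2] = Σ t^2·P(T=t)
 = 1·1/21 + 4·2/21 + 9·1/7 + 16·4/21 + 25·5/21 + 36·2/7
 = 1/21 + 8/21 + 9/7 + 64/21 + 125/21 + 72/7
 = 21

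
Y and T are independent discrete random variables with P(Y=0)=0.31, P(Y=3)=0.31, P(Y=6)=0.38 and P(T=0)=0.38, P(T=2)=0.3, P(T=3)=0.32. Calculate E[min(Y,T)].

1.0764

E[min(Y,T)] = Σ_y Σ_t min(y,t) · P(Y=y)P(T=t)
 = 0·0.1178 + 0·0.093 + 0·0.0992 + 0·0.1178 + 2·0.093 + 3·0.0992 + 0·0.1444 + 2·0.114 + 3·0.1216
 = 0 + 0 + 0 + 0 + 0.186 + 0.2976 + 0 + 0.228 + 0.3648
 = 1.0764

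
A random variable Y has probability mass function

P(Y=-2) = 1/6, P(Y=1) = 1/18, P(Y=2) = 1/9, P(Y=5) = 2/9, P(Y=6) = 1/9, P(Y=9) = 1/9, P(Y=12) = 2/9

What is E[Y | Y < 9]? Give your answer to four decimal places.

2.5833

P(Y < 9) = 1/6 + 1/18 + 1/9 + 2/9 + 1/9 = 2/3.
E[Y | Y < 9] = [(-2)·1/6 + 1·1/18 + 2·1/9 + 5·2/9 + 6·1/9] / (2/3)
 = 31/18 / (2/3)
 = 31/12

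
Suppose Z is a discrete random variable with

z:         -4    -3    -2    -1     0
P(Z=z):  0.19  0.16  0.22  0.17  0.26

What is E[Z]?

-1.85

E[Z] = Σ z·P(Z=z)
 = (-4)·0.19 + (-3)·0.16 + (-2)·0.22 + (-1)·0.17 + 0·0.26
 = (-0.76) + (-0.48) + (-0.44) + (-0.17) + 0
 = -1.85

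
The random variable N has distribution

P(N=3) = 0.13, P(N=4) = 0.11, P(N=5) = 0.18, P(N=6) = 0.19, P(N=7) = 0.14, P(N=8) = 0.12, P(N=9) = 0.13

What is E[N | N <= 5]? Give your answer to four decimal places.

P(N <= 5) = 0.13 + 0.11 + 0.18 = 0.42.
E[N | N <= 5] = [3·0.13 + 4·0.11 + 5·0.18] / 0.42
 = 1.73 / 0.42
 = 173/42

4.1190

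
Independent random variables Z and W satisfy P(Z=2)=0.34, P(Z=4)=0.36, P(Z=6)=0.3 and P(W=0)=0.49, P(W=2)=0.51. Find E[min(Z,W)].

1.02

E[min(Z,W)] = Σ_z Σ_w min(z,w) · P(Z=z)P(W=w)
 = 0·0.1666 + 2·0.1734 + 0·0.1764 + 2·0.1836 + 0·0.147 + 2·0.153
 = 0 + 0.3468 + 0 + 0.3672 + 0 + 0.306
 = 1.02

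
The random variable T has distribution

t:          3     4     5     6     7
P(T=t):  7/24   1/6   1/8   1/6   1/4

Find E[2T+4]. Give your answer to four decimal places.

E[2T+4] = Σ (2t+4)·P(T=t)
 = 10·7/24 + 12·1/6 + 14·1/8 + 16·1/6 + 18·1/4
 = 35/12 + 2 + 7/4 + 8/3 + 9/2
 = 83/6

13.8333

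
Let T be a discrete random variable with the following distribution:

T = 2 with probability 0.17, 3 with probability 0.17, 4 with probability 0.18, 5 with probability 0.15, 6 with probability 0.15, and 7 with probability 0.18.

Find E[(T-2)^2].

E[(T-2)^2] = Σ (t-2)^2·P(T=t)
 = 0·0.17 + 1·0.17 + 4·0.18 + 9·0.15 + 16·0.15 + 25·0.18
 = 0 + 0.17 + 0.72 + 1.35 + 2.4 + 4.5
 = 9.14

9.14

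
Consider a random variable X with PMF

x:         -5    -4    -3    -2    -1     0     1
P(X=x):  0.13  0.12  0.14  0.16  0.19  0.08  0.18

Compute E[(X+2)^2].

3.92

E[(X+2)^2] = Σ (x+2)^2·P(X=x)
 = 9·0.13 + 4·0.12 + 1·0.14 + 0·0.16 + 1·0.19 + 4·0.08 + 9·0.18
 = 1.17 + 0.48 + 0.14 + 0 + 0.19 + 0.32 + 1.62
 = 3.92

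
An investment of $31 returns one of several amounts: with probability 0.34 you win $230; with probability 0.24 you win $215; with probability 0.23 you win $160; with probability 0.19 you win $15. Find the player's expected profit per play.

E[payout] = 230·0.34 + 215·0.24 + 160·0.23 + 15·0.19
 = 78.2 + 51.6 + 36.8 + 2.85
 = 169.45
Net = 169.45 - 31 = 138.45

138.45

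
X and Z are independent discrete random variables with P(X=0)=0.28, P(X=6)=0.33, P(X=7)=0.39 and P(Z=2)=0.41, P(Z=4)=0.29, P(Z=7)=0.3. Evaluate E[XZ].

19.2168

E[XZ] = Σ_x Σ_z xz · P(X=x)P(Z=z)
 = 0·0.1148 + 0·0.0812 + 0·0.084 + 12·0.1353 + 24·0.0957 + 42·0.099 + 14·0.1599 + 28·0.1131 + 49·0.117
 = 0 + 0 + 0 + 1.6236 + 2.2968 + 4.158 + 2.2386 + 3.1668 + 5.733
 = 19.2168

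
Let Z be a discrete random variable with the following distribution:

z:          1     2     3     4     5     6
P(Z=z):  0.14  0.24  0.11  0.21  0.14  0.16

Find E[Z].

E[Z] = Σ z·P(Z=z)
 = 1·0.14 + 2·0.24 + 3·0.11 + 4·0.21 + 5·0.14 + 6·0.16
 = 0.14 + 0.48 + 0.33 + 0.84 + 0.7 + 0.96
 = 3.45

3.45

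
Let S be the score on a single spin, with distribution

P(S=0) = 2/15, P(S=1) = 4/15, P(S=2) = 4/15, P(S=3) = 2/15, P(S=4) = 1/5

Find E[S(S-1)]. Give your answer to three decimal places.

E[S(S-1)] = Σ s(s-1)·P(S=s)
 = 0·2/15 + 0·4/15 + 2·4/15 + 6·2/15 + 12·1/5
 = 0 + 0 + 8/15 + 4/5 + 12/5
 = 56/15

3.733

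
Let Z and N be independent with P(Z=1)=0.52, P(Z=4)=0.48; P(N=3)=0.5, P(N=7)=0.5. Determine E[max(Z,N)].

5.24

E[max(Z,N)] = Σ_z Σ_n max(z,n) · P(Z=z)P(N=n)
 = 3·0.26 + 7·0.26 + 4·0.24 + 7·0.24
 = 0.78 + 1.82 + 0.96 + 1.68
 = 5.24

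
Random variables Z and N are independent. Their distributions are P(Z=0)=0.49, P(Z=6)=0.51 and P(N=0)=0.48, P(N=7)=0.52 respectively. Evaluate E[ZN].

E[ZN] = Σ_z Σ_n zn · P(Z=z)P(N=n)
 = 0·0.2352 + 0·0.2548 + 0·0.2448 + 42·0.2652
 = 0 + 0 + 0 + 11.1384
 = 11.1384

11.1384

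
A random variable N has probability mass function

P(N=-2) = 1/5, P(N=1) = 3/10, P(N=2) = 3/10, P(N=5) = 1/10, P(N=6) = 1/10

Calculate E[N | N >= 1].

2.5

P(N >= 1) = 3/10 + 3/10 + 1/10 + 1/10 = 4/5.
E[N | N >= 1] = [1·3/10 + 2·3/10 + 5·1/10 + 6·1/10] / (4/5)
 = 2 / (4/5)
 = 5/2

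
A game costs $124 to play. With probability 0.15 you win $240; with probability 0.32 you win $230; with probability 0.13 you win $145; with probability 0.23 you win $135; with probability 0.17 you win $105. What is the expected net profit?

E[payout] = 240·0.15 + 230·0.32 + 145·0.13 + 135·0.23 + 105·0.17
 = 36 + 73.6 + 18.85 + 31.05 + 17.85
 = 177.35
Net = 177.35 - 124 = 53.35

53.35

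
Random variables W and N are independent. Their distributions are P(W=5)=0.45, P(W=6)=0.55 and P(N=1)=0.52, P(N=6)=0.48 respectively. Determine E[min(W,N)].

E[min(W,N)] = Σ_w Σ_n min(w,n) · P(W=w)P(N=n)
 = 1·0.234 + 5·0.216 + 1·0.286 + 6·0.264
 = 0.234 + 1.08 + 0.286 + 1.584
 = 3.184

3.184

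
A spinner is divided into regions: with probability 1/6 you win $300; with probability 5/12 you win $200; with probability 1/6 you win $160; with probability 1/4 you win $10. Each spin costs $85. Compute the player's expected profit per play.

77.5

E[payout] = 300·1/6 + 200·5/12 + 160·1/6 + 10·1/4
 = 50 + 250/3 + 80/3 + 5/2
 = 325/2
Net = 325/2 - 85 = 155/2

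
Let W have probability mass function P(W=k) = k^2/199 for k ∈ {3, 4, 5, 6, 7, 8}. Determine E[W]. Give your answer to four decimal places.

6.4673

E[W] = Σ w·P(W=w)
 = 3·9/199 + 4·16/199 + 5·25/199 + 6·36/199 + 7·49/199 + 8·64/199
 = 27/199 + 64/199 + 125/199 + 216/199 + 343/199 + 512/199
 = 1287/199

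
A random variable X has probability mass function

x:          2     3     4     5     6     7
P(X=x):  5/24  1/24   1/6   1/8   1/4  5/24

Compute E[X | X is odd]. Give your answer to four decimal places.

5.8889

P(X is odd) = 1/24 + 1/8 + 5/24 = 3/8.
E[X | X is odd] = [3·1/24 + 5·1/8 + 7·5/24] / (3/8)
 = 53/24 / (3/8)
 = 53/9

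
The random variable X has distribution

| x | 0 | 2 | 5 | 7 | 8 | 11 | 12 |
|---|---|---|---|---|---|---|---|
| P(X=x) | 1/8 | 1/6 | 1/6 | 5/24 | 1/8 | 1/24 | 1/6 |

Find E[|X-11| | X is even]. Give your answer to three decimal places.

P(X is even) = 1/8 + 1/6 + 1/8 + 1/6 = 7/12.
E[|X-11| | X is even] = [11·1/8 + 9·1/6 + 3·1/8 + 1·1/6] / (7/12)
 = 41/12 / (7/12)
 = 41/7

5.857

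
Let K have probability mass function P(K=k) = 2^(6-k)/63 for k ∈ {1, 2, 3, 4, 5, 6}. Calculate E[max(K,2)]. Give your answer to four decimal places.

E[max(K,2)] = Σ max(k,2)·P(K=k)
 = 2·32/63 + 2·16/63 + 3·8/63 + 4·4/63 + 5·2/63 + 6·1/63
 = 64/63 + 32/63 + 8/21 + 16/63 + 10/63 + 2/21
 = 152/63

2.4127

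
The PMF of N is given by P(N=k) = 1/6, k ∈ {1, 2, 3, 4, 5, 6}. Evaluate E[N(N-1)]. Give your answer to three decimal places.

E[N(N-1)] = Σ n(n-1)·P(N=n)
 = 0·1/6 + 2·1/6 + 6·1/6 + 12·1/6 + 20·1/6 + 30·1/6
 = 0 + 1/3 + 1 + 2 + 10/3 + 5
 = 35/3

11.667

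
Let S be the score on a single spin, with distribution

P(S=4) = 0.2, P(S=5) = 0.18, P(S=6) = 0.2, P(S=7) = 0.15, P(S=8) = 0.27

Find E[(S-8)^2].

E[(S-8)^2] = Σ (s-8)^2·P(S=s)
 = 16·0.2 + 9·0.18 + 4·0.2 + 1·0.15 + 0·0.27
 = 3.2 + 1.62 + 0.8 + 0.15 + 0
 = 5.77

5.77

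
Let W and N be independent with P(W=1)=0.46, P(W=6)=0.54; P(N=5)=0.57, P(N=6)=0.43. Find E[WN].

20.091

E[WN] = Σ_w Σ_n wn · P(W=w)P(N=n)
 = 5·0.2622 + 6·0.1978 + 30·0.3078 + 36·0.2322
 = 1.311 + 1.1868 + 9.234 + 8.3592
 = 20.091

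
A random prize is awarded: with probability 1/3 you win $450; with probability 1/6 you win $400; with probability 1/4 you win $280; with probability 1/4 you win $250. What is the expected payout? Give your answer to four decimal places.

E[payout] = 450·1/3 + 400·1/6 + 280·1/4 + 250·1/4
 = 150 + 200/3 + 70 + 125/2
 = 2095/6

349.1667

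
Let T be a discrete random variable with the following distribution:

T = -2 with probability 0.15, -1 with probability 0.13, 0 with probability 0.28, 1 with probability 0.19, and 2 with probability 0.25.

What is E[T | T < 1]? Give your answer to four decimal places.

-0.7679

P(T < 1) = 0.15 + 0.13 + 0.28 = 0.56.
E[T | T < 1] = [(-2)·0.15 + (-1)·0.13 + 0·0.28] / 0.56
 = -0.43 / 0.56
 = -43/56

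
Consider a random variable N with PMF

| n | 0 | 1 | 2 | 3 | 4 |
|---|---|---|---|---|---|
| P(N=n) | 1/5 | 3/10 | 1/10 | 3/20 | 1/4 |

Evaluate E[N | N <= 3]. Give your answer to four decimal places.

1.2667

P(N <= 3) = 1/5 + 3/10 + 1/10 + 3/20 = 3/4.
E[N | N <= 3] = [0·1/5 + 1·3/10 + 2·1/10 + 3·3/20] / (3/4)
 = 19/20 / (3/4)
 = 19/15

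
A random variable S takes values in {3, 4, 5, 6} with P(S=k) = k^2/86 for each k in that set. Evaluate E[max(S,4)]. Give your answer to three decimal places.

5.128

E[max(S,4)] = Σ max(s,4)·P(S=s)
 = 4·9/86 + 4·8/43 + 5·25/86 + 6·18/43
 = 18/43 + 32/43 + 125/86 + 108/43
 = 441/86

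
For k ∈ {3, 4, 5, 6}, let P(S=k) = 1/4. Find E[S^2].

E[S^2] = Σ s^2·P(S=s)
 = 9·1/4 + 16·1/4 + 25·1/4 + 36·1/4
 = 9/4 + 4 + 25/4 + 9
 = 43/2

21.5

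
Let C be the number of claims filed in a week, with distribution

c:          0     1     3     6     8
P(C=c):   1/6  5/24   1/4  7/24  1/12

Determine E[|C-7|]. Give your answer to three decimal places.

E[|C-7|] = Σ |c-7|·P(C=c)
 = 7·1/6 + 6·5/24 + 4·1/4 + 1·7/24 + 1·1/12
 = 7/6 + 5/4 + 1 + 7/24 + 1/12
 = 91/24

3.792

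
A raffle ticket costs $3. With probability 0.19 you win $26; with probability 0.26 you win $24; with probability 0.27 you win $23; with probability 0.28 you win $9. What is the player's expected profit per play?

16.91

E[payout] = 26·0.19 + 24·0.26 + 23·0.27 + 9·0.28
 = 4.94 + 6.24 + 6.21 + 2.52
 = 19.91
Net = 19.91 - 3 = 16.91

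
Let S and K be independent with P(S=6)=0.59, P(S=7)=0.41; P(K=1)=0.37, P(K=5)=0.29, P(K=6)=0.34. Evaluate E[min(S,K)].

E[min(S,K)] = Σ_s Σ_k min(s,k) · P(S=s)P(K=k)
 = 1·0.2183 + 5·0.1711 + 6·0.2006 + 1·0.1517 + 5·0.1189 + 6·0.1394
 = 0.2183 + 0.8555 + 1.2036 + 0.1517 + 0.5945 + 0.8364
 = 3.86

3.86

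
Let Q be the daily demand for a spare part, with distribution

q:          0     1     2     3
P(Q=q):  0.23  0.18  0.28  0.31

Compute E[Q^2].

4.09

E[Q^2] = Σ q^2·P(Q=q)
 = 0·0.23 + 1·0.18 + 4·0.28 + 9·0.31
 = 0 + 0.18 + 1.12 + 2.79
 = 4.09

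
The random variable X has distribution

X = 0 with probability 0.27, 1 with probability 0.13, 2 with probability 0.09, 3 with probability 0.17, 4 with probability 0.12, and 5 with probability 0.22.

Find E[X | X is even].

P(X is even) = 0.27 + 0.09 + 0.12 = 0.48.
E[X | X is even] = [0·0.27 + 2·0.09 + 4·0.12] / 0.48
 = 0.66 / 0.48
 = 11/8

1.375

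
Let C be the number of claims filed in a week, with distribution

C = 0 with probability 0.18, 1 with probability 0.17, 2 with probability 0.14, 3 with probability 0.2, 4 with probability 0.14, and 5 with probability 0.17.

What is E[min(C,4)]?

2.29

E[min(C,4)] = Σ min(c,4)·P(C=c)
 = 0·0.18 + 1·0.17 + 2·0.14 + 3·0.2 + 4·0.14 + 4·0.17
 = 0 + 0.17 + 0.28 + 0.6 + 0.56 + 0.68
 = 2.29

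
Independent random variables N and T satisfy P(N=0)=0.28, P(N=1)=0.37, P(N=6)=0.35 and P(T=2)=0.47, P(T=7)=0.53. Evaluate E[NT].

E[NT] = Σ_n Σ_t nt · P(N=n)P(T=t)
 = 0·0.1316 + 0·0.1484 + 2·0.1739 + 7·0.1961 + 12·0.1645 + 42·0.1855
 = 0 + 0 + 0.3478 + 1.3727 + 1.974 + 7.791
 = 11.4855

11.4855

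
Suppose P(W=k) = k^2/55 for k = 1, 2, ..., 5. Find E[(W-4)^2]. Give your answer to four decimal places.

E[(W-4)^2] = Σ (w-4)^2·P(W=w)
 = 9·1/55 + 4·4/55 + 1·9/55 + 0·16/55 + 1·5/11
 = 9/55 + 16/55 + 9/55 + 0 + 5/11
 = 59/55

1.0727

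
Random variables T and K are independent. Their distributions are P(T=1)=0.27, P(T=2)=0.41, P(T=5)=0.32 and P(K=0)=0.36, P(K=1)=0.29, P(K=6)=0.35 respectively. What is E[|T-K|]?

2.617

E[|T-K|] = Σ_t Σ_k |t-k| · P(T=t)P(K=k)
 = 1·0.0972 + 0·0.0783 + 5·0.0945 + 2·0.1476 + 1·0.1189 + 4·0.1435 + 5·0.1152 + 4·0.0928 + 1·0.112
 = 0.0972 + 0 + 0.4725 + 0.2952 + 0.1189 + 0.574 + 0.576 + 0.3712 + 0.112
 = 2.617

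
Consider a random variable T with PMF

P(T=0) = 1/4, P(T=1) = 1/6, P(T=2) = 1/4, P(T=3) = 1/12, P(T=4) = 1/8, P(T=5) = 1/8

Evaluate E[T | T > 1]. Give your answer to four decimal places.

P(T > 1) = 1/4 + 1/12 + 1/8 + 1/8 = 7/12.
E[T | T > 1] = [2·1/4 + 3·1/12 + 4·1/8 + 5·1/8] / (7/12)
 = 15/8 / (7/12)
 = 45/14

3.2143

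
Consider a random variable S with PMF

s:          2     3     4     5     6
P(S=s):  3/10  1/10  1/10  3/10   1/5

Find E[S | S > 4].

5.4

P(S > 4) = 3/10 + 1/5 = 1/2.
E[S | S > 4] = [5·3/10 + 6·1/5] / (1/2)
 = 27/10 / (1/2)
 = 27/5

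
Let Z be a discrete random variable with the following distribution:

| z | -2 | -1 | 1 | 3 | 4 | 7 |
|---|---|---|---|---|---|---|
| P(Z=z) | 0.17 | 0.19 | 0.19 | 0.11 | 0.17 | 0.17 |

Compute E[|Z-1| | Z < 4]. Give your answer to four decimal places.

1.6818

P(Z < 4) = 0.17 + 0.19 + 0.19 + 0.11 = 0.66.
E[|Z-1| | Z < 4] = [3·0.17 + 2·0.19 + 0·0.19 + 2·0.11] / 0.66
 = 1.11 / 0.66
 = 37/22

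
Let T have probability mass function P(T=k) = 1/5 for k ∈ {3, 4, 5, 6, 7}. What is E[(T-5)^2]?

E[(T-5)^2] = Σ (t-5)^2·P(T=t)
 = 4·1/5 + 1·1/5 + 0·1/5 + 1·1/5 + 4·1/5
 = 4/5 + 1/5 + 0 + 1/5 + 4/5
 = 2

2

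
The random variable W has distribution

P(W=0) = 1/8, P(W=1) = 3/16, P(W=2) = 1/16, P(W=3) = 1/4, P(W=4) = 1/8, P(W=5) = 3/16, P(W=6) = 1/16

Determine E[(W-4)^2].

4.625

E[(W-4)^2] = Σ (w-4)^2·P(W=w)
 = 16·1/8 + 9·3/16 + 4·1/16 + 1·1/4 + 0·1/8 + 1·3/16 + 4·1/16
 = 2 + 27/16 + 1/4 + 1/4 + 0 + 3/16 + 1/4
 = 37/8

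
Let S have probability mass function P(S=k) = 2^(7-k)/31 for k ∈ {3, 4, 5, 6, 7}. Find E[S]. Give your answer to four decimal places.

E[S] = Σ s·P(S=s)
 = 3·16/31 + 4·8/31 + 5·4/31 + 6·2/31 + 7·1/31
 = 48/31 + 32/31 + 20/31 + 12/31 + 7/31
 = 119/31

3.8387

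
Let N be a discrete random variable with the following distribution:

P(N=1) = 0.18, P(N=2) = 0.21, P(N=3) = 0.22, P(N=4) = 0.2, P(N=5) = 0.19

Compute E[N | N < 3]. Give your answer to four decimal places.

P(N < 3) = 0.18 + 0.21 = 0.39.
E[N | N < 3] = [1·0.18 + 2·0.21] / 0.39
 = 0.6 / 0.39
 = 20/13

1.5385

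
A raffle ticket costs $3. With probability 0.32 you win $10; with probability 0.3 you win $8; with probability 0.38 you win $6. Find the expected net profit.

4.88

E[payout] = 10·0.32 + 8·0.3 + 6·0.38
 = 3.2 + 2.4 + 2.28
 = 7.88
Net = 7.88 - 3 = 4.88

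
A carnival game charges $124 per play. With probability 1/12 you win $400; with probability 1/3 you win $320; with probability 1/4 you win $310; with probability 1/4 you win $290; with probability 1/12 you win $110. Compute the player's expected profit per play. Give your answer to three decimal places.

175.167

E[payout] = 400·1/12 + 320·1/3 + 310·1/4 + 290·1/4 + 110·1/12
 = 100/3 + 320/3 + 155/2 + 145/2 + 55/6
 = 1795/6
Net = 1795/6 - 124 = 1051/6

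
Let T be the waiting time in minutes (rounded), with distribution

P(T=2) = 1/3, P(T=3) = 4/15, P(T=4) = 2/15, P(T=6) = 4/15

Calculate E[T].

3.6

E[T] = Σ t·P(T=t)
 = 2·1/3 + 3·4/15 + 4·2/15 + 6·4/15
 = 2/3 + 4/5 + 8/15 + 8/5
 = 18/5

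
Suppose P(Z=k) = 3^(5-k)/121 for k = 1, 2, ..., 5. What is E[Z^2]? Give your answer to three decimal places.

E[Z^2] = Σ z^2·P(Z=z)
 = 1·81/121 + 4·27/121 + 9·9/121 + 16·3/121 + 25·1/121
 = 81/121 + 108/121 + 81/121 + 48/121 + 25/121
 = 343/121

2.835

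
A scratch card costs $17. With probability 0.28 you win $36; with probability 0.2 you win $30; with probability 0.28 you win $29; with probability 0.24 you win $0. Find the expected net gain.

7.2

E[payout] = 36·0.28 + 30·0.2 + 29·0.28 + 0·0.24
 = 10.08 + 6 + 8.12 + 0
 = 24.2
Net = 24.2 - 17 = 7.2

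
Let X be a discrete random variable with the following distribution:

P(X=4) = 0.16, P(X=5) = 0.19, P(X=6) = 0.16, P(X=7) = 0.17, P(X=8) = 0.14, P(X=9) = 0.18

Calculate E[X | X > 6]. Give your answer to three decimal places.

P(X > 6) = 0.17 + 0.14 + 0.18 = 0.49.
E[X | X > 6] = [7·0.17 + 8·0.14 + 9·0.18] / 0.49
 = 3.93 / 0.49
 = 393/49

8.020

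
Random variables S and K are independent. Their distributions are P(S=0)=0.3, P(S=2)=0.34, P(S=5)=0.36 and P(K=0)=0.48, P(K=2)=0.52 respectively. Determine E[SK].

E[SK] = Σ_s Σ_k sk · P(S=s)P(K=k)
 = 0·0.144 + 0·0.156 + 0·0.1632 + 4·0.1768 + 0·0.1728 + 10·0.1872
 = 0 + 0 + 0 + 0.7072 + 0 + 1.872
 = 2.5792

2.5792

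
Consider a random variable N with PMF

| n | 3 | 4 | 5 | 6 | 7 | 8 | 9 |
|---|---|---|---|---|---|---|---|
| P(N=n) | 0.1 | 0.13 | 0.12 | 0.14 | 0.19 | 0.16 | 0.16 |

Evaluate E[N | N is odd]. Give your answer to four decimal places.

P(N is odd) = 0.1 + 0.12 + 0.19 + 0.16 = 0.57.
E[N | N is odd] = [3·0.1 + 5·0.12 + 7·0.19 + 9·0.16] / 0.57
 = 3.67 / 0.57
 = 367/57

6.4386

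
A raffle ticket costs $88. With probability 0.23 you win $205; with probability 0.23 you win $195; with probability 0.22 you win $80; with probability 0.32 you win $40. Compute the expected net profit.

34.4

E[payout] = 205·0.23 + 195·0.23 + 80·0.22 + 40·0.32
 = 47.15 + 44.85 + 17.6 + 12.8
 = 122.4
Net = 122.4 - 88 = 34.4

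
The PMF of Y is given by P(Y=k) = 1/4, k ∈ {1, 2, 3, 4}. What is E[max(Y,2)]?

E[max(Y,2)] = Σ max(y,2)·P(Y=y)
 = 2·1/4 + 2·1/4 + 3·1/4 + 4·1/4
 = 1/2 + 1/2 + 3/4 + 1
 = 11/4

2.75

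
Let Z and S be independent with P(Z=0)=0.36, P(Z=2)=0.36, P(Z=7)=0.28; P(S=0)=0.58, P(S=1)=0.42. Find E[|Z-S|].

2.5624

E[|Z-S|] = Σ_z Σ_s |z-s| · P(Z=z)P(S=s)
 = 0·0.2088 + 1·0.1512 + 2·0.2088 + 1·0.1512 + 7·0.1624 + 6·0.1176
 = 0 + 0.1512 + 0.4176 + 0.1512 + 1.1368 + 0.7056
 = 2.5624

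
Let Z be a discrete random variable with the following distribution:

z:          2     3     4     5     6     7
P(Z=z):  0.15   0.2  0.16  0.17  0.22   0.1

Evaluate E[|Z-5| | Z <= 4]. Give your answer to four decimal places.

P(Z <= 4) = 0.15 + 0.2 + 0.16 = 0.51.
E[|Z-5| | Z <= 4] = [3·0.15 + 2·0.2 + 1·0.16] / 0.51
 = 1.01 / 0.51
 = 101/51

1.9804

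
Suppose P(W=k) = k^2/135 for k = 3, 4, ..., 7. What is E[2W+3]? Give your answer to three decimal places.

14.481

E[2W+3] = Σ (2w+3)·P(W=w)
 = 9·1/15 + 11·16/135 + 13·5/27 + 15·4/15 + 17·49/135
 = 3/5 + 176/135 + 65/27 + 4 + 833/135
 = 391/27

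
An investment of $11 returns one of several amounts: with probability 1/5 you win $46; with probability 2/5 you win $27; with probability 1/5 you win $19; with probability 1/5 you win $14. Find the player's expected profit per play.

E[payout] = 46·1/5 + 27·2/5 + 19·1/5 + 14·1/5
 = 46/5 + 54/5 + 19/5 + 14/5
 = 133/5
Net = 133/5 - 11 = 78/5

15.6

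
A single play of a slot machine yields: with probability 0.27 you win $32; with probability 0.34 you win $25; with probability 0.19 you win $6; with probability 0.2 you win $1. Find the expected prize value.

E[payout] = 32·0.27 + 25·0.34 + 6·0.19 + 1·0.2
 = 8.64 + 8.5 + 1.14 + 0.2
 = 18.48

18.48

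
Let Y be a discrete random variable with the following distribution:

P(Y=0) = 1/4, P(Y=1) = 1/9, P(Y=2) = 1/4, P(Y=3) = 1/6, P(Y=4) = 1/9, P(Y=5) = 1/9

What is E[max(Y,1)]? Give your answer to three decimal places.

2.361

E[max(Y,1)] = Σ max(y,1)·P(Y=y)
 = 1·1/4 + 1·1/9 + 2·1/4 + 3·1/6 + 4·1/9 + 5·1/9
 = 1/4 + 1/9 + 1/2 + 1/2 + 4/9 + 5/9
 = 85/36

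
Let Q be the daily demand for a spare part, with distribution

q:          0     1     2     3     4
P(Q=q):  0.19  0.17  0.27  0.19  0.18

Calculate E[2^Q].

6.01

E[2^Q] = Σ 2^q·P(Q=q)
 = 1·0.19 + 2·0.17 + 4·0.27 + 8·0.19 + 16·0.18
 = 0.19 + 0.34 + 1.08 + 1.52 + 2.88
 = 6.01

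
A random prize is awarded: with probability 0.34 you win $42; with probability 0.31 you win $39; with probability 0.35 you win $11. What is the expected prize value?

E[payout] = 42·0.34 + 39·0.31 + 11·0.35
 = 14.28 + 12.09 + 3.85
 = 30.22

30.22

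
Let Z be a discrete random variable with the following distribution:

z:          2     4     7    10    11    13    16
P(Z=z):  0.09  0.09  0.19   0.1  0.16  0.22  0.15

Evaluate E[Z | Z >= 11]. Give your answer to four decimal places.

P(Z >= 11) = 0.16 + 0.22 + 0.15 = 0.53.
E[Z | Z >= 11] = [11·0.16 + 13·0.22 + 16·0.15] / 0.53
 = 7.02 / 0.53
 = 702/53

13.2453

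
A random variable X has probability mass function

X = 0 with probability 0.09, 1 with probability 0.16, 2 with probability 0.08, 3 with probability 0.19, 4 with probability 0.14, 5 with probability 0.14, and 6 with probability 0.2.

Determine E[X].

3.35

E[X] = Σ x·P(X=x)
 = 0·0.09 + 1·0.16 + 2·0.08 + 3·0.19 + 4·0.14 + 5·0.14 + 6·0.2
 = 0 + 0.16 + 0.16 + 0.57 + 0.56 + 0.7 + 1.2
 = 3.35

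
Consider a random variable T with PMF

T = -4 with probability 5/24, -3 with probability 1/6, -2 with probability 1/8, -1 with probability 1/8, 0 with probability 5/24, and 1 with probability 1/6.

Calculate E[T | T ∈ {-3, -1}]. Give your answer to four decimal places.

-2.1429

P(T ∈ {-3, -1}) = 1/6 + 1/8 = 7/24.
E[T | T ∈ {-3, -1}] = [(-3)·1/6 + (-1)·1/8] / (7/24)
 = -5/8 / (7/24)
 = -15/7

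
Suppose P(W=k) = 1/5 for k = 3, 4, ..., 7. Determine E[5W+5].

30

E[5W+5] = Σ (5w+5)·P(W=w)
 = 20·1/5 + 25·1/5 + 30·1/5 + 35·1/5 + 40·1/5
 = 4 + 5 + 6 + 7 + 8
 = 30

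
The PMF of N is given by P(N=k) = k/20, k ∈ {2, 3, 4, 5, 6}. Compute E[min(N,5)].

4.2

E[min(N,5)] = Σ min(n,5)·P(N=n)
 = 2·1/10 + 3·3/20 + 4·1/5 + 5·1/4 + 5·3/10
 = 1/5 + 9/20 + 4/5 + 5/4 + 3/2
 = 21/5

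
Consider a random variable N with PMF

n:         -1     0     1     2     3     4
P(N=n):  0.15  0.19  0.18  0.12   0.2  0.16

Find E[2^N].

E[2^N] = Σ 2^n·P(N=n)
 = 0.5·0.15 + 1·0.19 + 2·0.18 + 4·0.12 + 8·0.2 + 16·0.16
 = 0.075 + 0.19 + 0.36 + 0.48 + 1.6 + 2.56
 = 5.265

5.265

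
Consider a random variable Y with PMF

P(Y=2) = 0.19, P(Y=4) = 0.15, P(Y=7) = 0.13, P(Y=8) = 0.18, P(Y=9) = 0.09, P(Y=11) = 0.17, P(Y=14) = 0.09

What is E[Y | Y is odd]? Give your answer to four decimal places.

P(Y is odd) = 0.13 + 0.09 + 0.17 = 0.39.
E[Y | Y is odd] = [7·0.13 + 9·0.09 + 11·0.17] / 0.39
 = 3.59 / 0.39
 = 359/39

9.2051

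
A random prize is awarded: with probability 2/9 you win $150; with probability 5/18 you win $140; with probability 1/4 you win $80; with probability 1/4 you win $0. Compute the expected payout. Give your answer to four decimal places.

E[payout] = 150·2/9 + 140·5/18 + 80·1/4 + 0·1/4
 = 100/3 + 350/9 + 20 + 0
 = 830/9

92.2222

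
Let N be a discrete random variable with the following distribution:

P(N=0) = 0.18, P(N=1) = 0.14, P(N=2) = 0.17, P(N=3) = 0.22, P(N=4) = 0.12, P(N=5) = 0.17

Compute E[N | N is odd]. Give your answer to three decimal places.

P(N is odd) = 0.14 + 0.22 + 0.17 = 0.53.
E[N | N is odd] = [1·0.14 + 3·0.22 + 5·0.17] / 0.53
 = 1.65 / 0.53
 = 165/53

3.113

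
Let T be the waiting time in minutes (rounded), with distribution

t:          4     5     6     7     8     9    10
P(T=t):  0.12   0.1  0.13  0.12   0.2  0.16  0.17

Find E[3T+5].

27.02

E[3T+5] = Σ (3t+5)·P(T=t)
 = 17·0.12 + 20·0.1 + 23·0.13 + 26·0.12 + 29·0.2 + 32·0.16 + 35·0.17
 = 2.04 + 2 + 2.99 + 3.12 + 5.8 + 5.12 + 5.95
 = 27.02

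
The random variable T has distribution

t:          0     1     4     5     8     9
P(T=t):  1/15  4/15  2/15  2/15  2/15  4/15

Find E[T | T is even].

P(T is even) = 1/15 + 2/15 + 2/15 = 1/3.
E[T | T is even] = [0·1/15 + 4·2/15 + 8·2/15] / (1/3)
 = 8/5 / (1/3)
 = 24/5

4.8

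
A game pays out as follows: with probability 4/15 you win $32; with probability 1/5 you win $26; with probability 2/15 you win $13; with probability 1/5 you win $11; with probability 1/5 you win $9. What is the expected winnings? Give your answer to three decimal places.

19.467

E[payout] = 32·4/15 + 26·1/5 + 13·2/15 + 11·1/5 + 9·1/5
 = 128/15 + 26/5 + 26/15 + 11/5 + 9/5
 = 292/15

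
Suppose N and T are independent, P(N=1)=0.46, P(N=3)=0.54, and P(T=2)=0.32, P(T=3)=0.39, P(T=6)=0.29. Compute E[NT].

7.384

E[NT] = Σ_n Σ_t nt · P(N=n)P(T=t)
 = 2·0.1472 + 3·0.1794 + 6·0.1334 + 6·0.1728 + 9·0.2106 + 18·0.1566
 = 0.2944 + 0.5382 + 0.8004 + 1.0368 + 1.8954 + 2.8188
 = 7.384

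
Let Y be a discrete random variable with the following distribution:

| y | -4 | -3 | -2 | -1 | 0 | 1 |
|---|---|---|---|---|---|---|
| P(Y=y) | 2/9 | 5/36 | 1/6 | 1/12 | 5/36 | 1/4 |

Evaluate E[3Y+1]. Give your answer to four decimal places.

-3.4167

E[3Y+1] = Σ (3y+1)·P(Y=y)
 = (-11)·2/9 + (-8)·5/36 + (-5)·1/6 + (-2)·1/12 + 1·5/36 + 4·1/4
 = (-22/9) + (-10/9) + (-5/6) + (-1/6) + 5/36 + 1
 = -41/12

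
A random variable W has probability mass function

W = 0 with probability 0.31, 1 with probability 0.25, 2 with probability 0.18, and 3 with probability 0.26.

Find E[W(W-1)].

E[W(W-1)] = Σ w(w-1)·P(W=w)
 = 0·0.31 + 0·0.25 + 2·0.18 + 6·0.26
 = 0 + 0 + 0.36 + 1.56
 = 1.92

1.92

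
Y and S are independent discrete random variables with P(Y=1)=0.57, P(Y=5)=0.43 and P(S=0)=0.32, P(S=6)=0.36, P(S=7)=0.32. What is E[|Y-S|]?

3.4208

E[|Y-S|] = Σ_y Σ_s |y-s| · P(Y=y)P(S=s)
 = 1·0.1824 + 5·0.2052 + 6·0.1824 + 5·0.1376 + 1·0.1548 + 2·0.1376
 = 0.1824 + 1.026 + 1.0944 + 0.688 + 0.1548 + 0.2752
 = 3.4208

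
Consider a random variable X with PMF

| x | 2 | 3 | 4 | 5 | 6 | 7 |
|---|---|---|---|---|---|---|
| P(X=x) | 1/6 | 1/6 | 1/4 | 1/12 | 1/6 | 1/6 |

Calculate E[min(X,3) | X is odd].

3

P(X is odd) = 1/6 + 1/12 + 1/6 = 5/12.
E[min(X,3) | X is odd] = [3·1/6 + 3·1/12 + 3·1/6] / (5/12)
 = 5/4 / (5/12)
 = 3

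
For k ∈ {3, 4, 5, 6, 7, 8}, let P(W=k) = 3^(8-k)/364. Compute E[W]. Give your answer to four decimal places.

3.4918

E[W] = Σ w·P(W=w)
 = 3·243/364 + 4·81/364 + 5·27/364 + 6·9/364 + 7·3/364 + 8·1/364
 = 729/364 + 81/91 + 135/364 + 27/182 + 3/52 + 2/91
 = 1271/364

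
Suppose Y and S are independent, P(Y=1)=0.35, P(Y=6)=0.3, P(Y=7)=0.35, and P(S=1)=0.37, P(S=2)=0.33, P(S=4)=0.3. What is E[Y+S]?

6.83

E[Y+S] = Σ_y Σ_s (y+s) · P(Y=y)P(S=s)
 = 2·0.1295 + 3·0.1155 + 5·0.105 + 7·0.111 + 8·0.099 + 10·0.09 + 8·0.1295 + 9·0.1155 + 11·0.105
 = 0.259 + 0.3465 + 0.525 + 0.777 + 0.792 + 0.9 + 1.036 + 1.0395 + 1.155
 = 6.83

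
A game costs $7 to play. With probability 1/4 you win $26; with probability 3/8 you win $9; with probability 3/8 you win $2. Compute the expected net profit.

3.625

E[payout] = 26·1/4 + 9·3/8 + 2·3/8
 = 13/2 + 27/8 + 3/4
 = 85/8
Net = 85/8 - 7 = 29/8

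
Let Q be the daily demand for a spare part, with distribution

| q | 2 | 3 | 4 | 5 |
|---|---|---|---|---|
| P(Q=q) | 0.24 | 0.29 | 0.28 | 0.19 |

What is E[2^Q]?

E[2^Q] = Σ 2^q·P(Q=q)
 = 4·0.24 + 8·0.29 + 16·0.28 + 32·0.19
 = 0.96 + 2.32 + 4.48 + 6.08
 = 13.84

13.84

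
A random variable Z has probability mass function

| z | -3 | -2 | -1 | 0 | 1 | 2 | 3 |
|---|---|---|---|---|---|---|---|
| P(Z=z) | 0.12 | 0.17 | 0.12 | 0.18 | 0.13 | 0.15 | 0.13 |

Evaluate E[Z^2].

3.78

E[Z^2] = Σ z^2·P(Z=z)
 = 9·0.12 + 4·0.17 + 1·0.12 + 0·0.18 + 1·0.13 + 4·0.15 + 9·0.13
 = 1.08 + 0.68 + 0.12 + 0 + 0.13 + 0.6 + 1.17
 = 3.78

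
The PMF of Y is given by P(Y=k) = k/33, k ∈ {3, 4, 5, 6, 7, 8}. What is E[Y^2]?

39

E[Y^2] = Σ y^2·P(Y=y)
 = 9·1/11 + 16·4/33 + 25·5/33 + 36·2/11 + 49·7/33 + 64·8/33
 = 9/11 + 64/33 + 125/33 + 72/11 + 343/33 + 512/33
 = 39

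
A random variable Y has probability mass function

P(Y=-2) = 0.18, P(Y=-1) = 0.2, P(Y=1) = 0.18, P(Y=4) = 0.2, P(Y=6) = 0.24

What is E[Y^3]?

63.18

E[Y^3] = Σ y^3·P(Y=y)
 = (-8)·0.18 + (-1)·0.2 + 1·0.18 + 64·0.2 + 216·0.24
 = (-1.44) + (-0.2) + 0.18 + 12.8 + 51.84
 = 63.18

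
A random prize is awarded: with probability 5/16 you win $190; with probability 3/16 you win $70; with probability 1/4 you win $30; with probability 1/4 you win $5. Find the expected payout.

E[payout] = 190·5/16 + 70·3/16 + 30·1/4 + 5·1/4
 = 475/8 + 105/8 + 15/2 + 5/4
 = 325/4

81.25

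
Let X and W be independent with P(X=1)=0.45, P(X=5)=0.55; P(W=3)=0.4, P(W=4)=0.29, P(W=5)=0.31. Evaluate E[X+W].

E[X+W] = Σ_x Σ_w (x+w) · P(X=x)P(W=w)
 = 4·0.18 + 5·0.1305 + 6·0.1395 + 8·0.22 + 9·0.1595 + 10·0.1705
 = 0.72 + 0.6525 + 0.837 + 1.76 + 1.4355 + 1.705
 = 7.11

7.11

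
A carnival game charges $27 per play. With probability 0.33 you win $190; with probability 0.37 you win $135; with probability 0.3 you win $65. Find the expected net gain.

E[payout] = 190·0.33 + 135·0.37 + 65·0.3
 = 62.7 + 49.95 + 19.5
 = 132.15
Net = 132.15 - 27 = 105.15

105.15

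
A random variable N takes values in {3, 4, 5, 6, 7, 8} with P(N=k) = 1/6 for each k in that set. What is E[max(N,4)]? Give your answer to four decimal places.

E[max(N,4)] = Σ max(n,4)·P(N=n)
 = 4·1/6 + 4·1/6 + 5·1/6 + 6·1/6 + 7·1/6 + 8·1/6
 = 2/3 + 2/3 + 5/6 + 1 + 7/6 + 4/3
 = 17/3

5.6667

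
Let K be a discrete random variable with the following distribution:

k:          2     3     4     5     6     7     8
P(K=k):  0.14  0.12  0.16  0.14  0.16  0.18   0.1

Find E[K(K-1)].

23.68

E[K(K-1)] = Σ k(k-1)·P(K=k)
 = 2·0.14 + 6·0.12 + 12·0.16 + 20·0.14 + 30·0.16 + 42·0.18 + 56·0.1
 = 0.28 + 0.72 + 1.92 + 2.8 + 4.8 + 7.56 + 5.6
 = 23.68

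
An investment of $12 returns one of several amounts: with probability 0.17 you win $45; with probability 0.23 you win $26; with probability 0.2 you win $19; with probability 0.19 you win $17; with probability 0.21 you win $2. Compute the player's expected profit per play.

E[payout] = 45·0.17 + 26·0.23 + 19·0.2 + 17·0.19 + 2·0.21
 = 7.65 + 5.98 + 3.8 + 3.23 + 0.42
 = 21.08
Net = 21.08 - 12 = 9.08

9.08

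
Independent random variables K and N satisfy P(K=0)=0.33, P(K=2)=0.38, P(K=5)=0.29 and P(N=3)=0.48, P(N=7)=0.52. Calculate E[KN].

E[KN] = Σ_k Σ_n kn · P(K=k)P(N=n)
 = 0·0.1584 + 0·0.1716 + 6·0.1824 + 14·0.1976 + 15·0.1392 + 35·0.1508
 = 0 + 0 + 1.0944 + 2.7664 + 2.088 + 5.278
 = 11.2268

11.2268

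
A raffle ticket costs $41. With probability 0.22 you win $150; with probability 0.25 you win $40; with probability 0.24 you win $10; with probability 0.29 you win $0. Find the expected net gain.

4.4

E[payout] = 150·0.22 + 40·0.25 + 10·0.24 + 0·0.29
 = 33 + 10 + 2.4 + 0
 = 45.4
Net = 45.4 - 41 = 4.4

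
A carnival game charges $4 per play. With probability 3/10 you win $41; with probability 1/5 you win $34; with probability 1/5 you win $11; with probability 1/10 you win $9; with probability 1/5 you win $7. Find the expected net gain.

E[payout] = 41·3/10 + 34·1/5 + 11·1/5 + 9·1/10 + 7·1/5
 = 123/10 + 34/5 + 11/5 + 9/10 + 7/5
 = 118/5
Net = 118/5 - 4 = 98/5

19.6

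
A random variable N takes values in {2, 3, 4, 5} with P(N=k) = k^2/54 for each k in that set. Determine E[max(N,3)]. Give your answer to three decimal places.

4.222

E[max(N,3)] = Σ max(n,3)·P(N=n)
 = 3·2/27 + 3·1/6 + 4·8/27 + 5·25/54
 = 2/9 + 1/2 + 32/27 + 125/54
 = 38/9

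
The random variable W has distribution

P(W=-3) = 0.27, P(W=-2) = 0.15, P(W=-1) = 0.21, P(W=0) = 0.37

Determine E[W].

E[W] = Σ w·P(W=w)
 = (-3)·0.27 + (-2)·0.15 + (-1)·0.21 + 0·0.37
 = (-0.81) + (-0.3) + (-0.21) + 0
 = -1.32

-1.32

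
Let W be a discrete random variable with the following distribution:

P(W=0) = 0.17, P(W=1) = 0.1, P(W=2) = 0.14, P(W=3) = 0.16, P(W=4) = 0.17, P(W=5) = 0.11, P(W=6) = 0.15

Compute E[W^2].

E[W^2] = Σ w^2·P(W=w)
 = 0·0.17 + 1·0.1 + 4·0.14 + 9·0.16 + 16·0.17 + 25·0.11 + 36·0.15
 = 0 + 0.1 + 0.56 + 1.44 + 2.72 + 2.75 + 5.4
 = 12.97

12.97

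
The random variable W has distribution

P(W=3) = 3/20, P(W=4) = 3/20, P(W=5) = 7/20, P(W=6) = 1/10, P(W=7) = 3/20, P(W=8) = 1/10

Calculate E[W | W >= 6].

P(W >= 6) = 1/10 + 3/20 + 1/10 = 7/20.
E[W | W >= 6] = [6·1/10 + 7·3/20 + 8·1/10] / (7/20)
 = 49/20 / (7/20)
 = 7

7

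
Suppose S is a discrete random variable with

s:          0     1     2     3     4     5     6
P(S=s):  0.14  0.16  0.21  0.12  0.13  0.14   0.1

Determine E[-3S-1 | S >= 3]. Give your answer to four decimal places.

-14.3469

P(S >= 3) = 0.12 + 0.13 + 0.14 + 0.1 = 0.49.
E[-3S-1 | S >= 3] = [(-10)·0.12 + (-13)·0.13 + (-16)·0.14 + (-19)·0.1] / 0.49
 = -7.03 / 0.49
 = -703/49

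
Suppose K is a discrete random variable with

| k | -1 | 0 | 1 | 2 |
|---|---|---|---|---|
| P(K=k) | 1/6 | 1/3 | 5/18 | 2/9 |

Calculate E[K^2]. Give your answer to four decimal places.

E[K^2] = Σ k^2·P(K=k)
 = 1·1/6 + 0·1/3 + 1·5/18 + 4·2/9
 = 1/6 + 0 + 5/18 + 8/9
 = 4/3

1.3333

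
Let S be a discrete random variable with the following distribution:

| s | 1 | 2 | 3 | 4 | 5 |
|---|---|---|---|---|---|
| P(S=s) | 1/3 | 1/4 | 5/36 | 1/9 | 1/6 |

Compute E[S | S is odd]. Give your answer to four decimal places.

2.4783

P(S is odd) = 1/3 + 5/36 + 1/6 = 23/36.
E[S | S is odd] = [1·1/3 + 3·5/36 + 5·1/6] / (23/36)
 = 19/12 / (23/36)
 = 57/23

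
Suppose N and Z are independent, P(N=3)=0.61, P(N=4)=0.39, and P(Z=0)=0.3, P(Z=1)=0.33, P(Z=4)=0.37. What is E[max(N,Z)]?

3.6157

E[max(N,Z)] = Σ_n Σ_z max(n,z) · P(N=n)P(Z=z)
 = 3·0.183 + 3·0.2013 + 4·0.2257 + 4·0.117 + 4·0.1287 + 4·0.1443
 = 0.549 + 0.6039 + 0.9028 + 0.468 + 0.5148 + 0.5772
 = 3.6157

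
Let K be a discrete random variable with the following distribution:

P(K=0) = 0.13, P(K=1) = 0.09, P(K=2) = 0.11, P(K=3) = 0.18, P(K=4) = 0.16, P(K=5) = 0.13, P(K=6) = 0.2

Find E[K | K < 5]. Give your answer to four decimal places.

P(K < 5) = 0.13 + 0.09 + 0.11 + 0.18 + 0.16 = 0.67.
E[K | K < 5] = [0·0.13 + 1·0.09 + 2·0.11 + 3·0.18 + 4·0.16] / 0.67
 = 1.49 / 0.67
 = 149/67

2.2239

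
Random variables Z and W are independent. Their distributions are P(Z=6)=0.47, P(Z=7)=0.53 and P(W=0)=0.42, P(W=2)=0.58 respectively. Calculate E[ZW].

E[ZW] = Σ_z Σ_w zw · P(Z=z)P(W=w)
 = 0·0.1974 + 12·0.2726 + 0·0.2226 + 14·0.3074
 = 0 + 3.2712 + 0 + 4.3036
 = 7.5748

7.5748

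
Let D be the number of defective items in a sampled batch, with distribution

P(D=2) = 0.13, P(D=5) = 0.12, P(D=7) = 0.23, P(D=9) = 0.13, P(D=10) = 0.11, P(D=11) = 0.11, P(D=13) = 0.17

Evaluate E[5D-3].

37.8

E[5D-3] = Σ (5d-3)·P(D=d)
 = 7·0.13 + 22·0.12 + 32·0.23 + 42·0.13 + 47·0.11 + 52·0.11 + 62·0.17
 = 0.91 + 2.64 + 7.36 + 5.46 + 5.17 + 5.72 + 10.54
 = 37.8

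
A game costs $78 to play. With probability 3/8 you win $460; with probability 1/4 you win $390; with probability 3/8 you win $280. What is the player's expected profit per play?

E[payout] = 460·3/8 + 390·1/4 + 280·3/8
 = 345/2 + 195/2 + 105
 = 375
Net = 375 - 78 = 297

297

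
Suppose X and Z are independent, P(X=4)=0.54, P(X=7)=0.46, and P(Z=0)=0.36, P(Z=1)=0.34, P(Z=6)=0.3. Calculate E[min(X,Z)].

1.816

E[min(X,Z)] = Σ_x Σ_z min(x,z) · P(X=x)P(Z=z)
 = 0·0.1944 + 1·0.1836 + 4·0.162 + 0·0.1656 + 1·0.1564 + 6·0.138
 = 0 + 0.1836 + 0.648 + 0 + 0.1564 + 0.828
 = 1.816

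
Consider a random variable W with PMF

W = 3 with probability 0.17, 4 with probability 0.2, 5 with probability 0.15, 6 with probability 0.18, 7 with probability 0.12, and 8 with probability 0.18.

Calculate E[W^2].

E[W^2] = Σ w^2·P(W=w)
 = 9·0.17 + 16·0.2 + 25·0.15 + 36·0.18 + 49·0.12 + 64·0.18
 = 1.53 + 3.2 + 3.75 + 6.48 + 5.88 + 11.52
 = 32.36

32.36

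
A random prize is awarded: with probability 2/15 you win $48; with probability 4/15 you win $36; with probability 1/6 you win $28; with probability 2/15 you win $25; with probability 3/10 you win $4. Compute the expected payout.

E[payout] = 48·2/15 + 36·4/15 + 28·1/6 + 25·2/15 + 4·3/10
 = 32/5 + 48/5 + 14/3 + 10/3 + 6/5
 = 126/5

25.2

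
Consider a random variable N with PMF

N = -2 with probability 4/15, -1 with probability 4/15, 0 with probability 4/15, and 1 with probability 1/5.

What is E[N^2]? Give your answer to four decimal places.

E[N^2] = Σ n^2·P(N=n)
 = 4·4/15 + 1·4/15 + 0·4/15 + 1·1/5
 = 16/15 + 4/15 + 0 + 1/5
 = 23/15

1.5333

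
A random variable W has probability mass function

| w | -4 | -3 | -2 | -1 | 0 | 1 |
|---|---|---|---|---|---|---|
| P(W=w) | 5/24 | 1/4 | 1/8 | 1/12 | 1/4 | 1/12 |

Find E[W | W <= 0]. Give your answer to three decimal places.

-2.091

P(W <= 0) = 5/24 + 1/4 + 1/8 + 1/12 + 1/4 = 11/12.
E[W | W <= 0] = [(-4)·5/24 + (-3)·1/4 + (-2)·1/8 + (-1)·1/12 + 0·1/4] / (11/12)
 = -23/12 / (11/12)
 = -23/11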